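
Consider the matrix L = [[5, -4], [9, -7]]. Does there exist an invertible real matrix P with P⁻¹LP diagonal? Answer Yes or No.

Characteristic polynomial: p(t) = t^2 + 2t + 1 = (t + 1)^2.
t = -1 has algebraic multiplicity 2; rank(L + 1I) = 1, so geometric multiplicity = 1.
Geometric multiplicity < algebraic multiplicity, so L is not diagonalizable.

No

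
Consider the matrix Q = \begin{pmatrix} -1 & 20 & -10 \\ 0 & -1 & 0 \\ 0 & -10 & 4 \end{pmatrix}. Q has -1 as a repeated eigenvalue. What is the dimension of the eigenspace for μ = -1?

Q + 1I = [[0, 20, -10], [0, 0, 0], [0, -10, 5]].
This matrix has rank 1, so its null space has dimension 3 − 1 = 2.

2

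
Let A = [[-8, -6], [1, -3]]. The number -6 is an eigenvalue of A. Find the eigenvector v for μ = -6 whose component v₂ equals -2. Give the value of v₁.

A + 6I = [[-2, -6], [1, 3]].
Solving (A + 6I)v = 0 gives the eigenspace spanned by (6, -2).
With v₂ = -2, v = (6, -2), so v₁ = 6.

6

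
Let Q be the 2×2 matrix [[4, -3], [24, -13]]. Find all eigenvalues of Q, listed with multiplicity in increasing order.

Characteristic polynomial: p(μ) = μ^2 + 9μ + 20 = (μ + 4)(μ + 5).
Roots (with multiplicity): -5, -4.

-5, -4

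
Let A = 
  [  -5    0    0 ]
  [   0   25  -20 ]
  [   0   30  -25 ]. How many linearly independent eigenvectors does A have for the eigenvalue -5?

2

A + 5I = [[0, 0, 0], [0, 30, -20], [0, 30, -20]].
This matrix has rank 1, so its null space has dimension 3 − 1 = 2.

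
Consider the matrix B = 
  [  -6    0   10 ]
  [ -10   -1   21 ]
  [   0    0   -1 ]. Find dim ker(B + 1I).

B + 1I = [[-5, 0, 10], [-10, 0, 21], [0, 0, 0]].
This matrix has rank 2, so its null space has dimension 3 − 2 = 1.

1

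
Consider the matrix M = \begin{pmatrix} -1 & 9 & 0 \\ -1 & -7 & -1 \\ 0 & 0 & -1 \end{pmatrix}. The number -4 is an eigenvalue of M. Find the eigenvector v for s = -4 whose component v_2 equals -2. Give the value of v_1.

M + 4I = [[3, 9, 0], [-1, -3, -1], [0, 0, 3]].
Solving (M + 4I)v = 0 gives the eigenspace spanned by (6, -2, 0).
With v_2 = -2, v = (6, -2, 0), so v_1 = 6.

6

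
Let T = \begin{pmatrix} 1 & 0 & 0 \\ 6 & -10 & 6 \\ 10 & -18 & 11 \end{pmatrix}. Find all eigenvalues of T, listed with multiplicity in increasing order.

Characteristic polynomial: p(r) = r^3 - 2r^2 - r + 2 = (r - 2)(r - 1)(r + 1).
Roots (with multiplicity): -1, 1, 2.

-1, 1, 2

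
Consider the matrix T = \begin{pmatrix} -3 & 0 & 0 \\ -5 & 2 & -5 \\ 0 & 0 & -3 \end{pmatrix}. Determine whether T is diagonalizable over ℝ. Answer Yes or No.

Characteristic polynomial: p(μ) = μ^3 + 4μ^2 - 3μ - 18 = (μ - 2)(μ + 3)^2.
μ = -3 has algebraic multiplicity 2; rank(T + 3I) = 1, so geometric multiplicity = 2.
Every eigenvalue has geometric = algebraic multiplicity, so T is diagonalizable.

Yes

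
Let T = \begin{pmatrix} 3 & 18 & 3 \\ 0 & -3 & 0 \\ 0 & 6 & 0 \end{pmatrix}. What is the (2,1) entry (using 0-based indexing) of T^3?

Characteristic polynomial: r^3 - 9r = r(r - 3)(r + 3), so the eigenvalues are -3, 0, 3.
r=3: eigenvector (1, 0, 0).
r=-3: eigenvector (-2, 1, -2).
r=0: eigenvector (-1, 0, 1).
P = [[1, -2, -1], [0, 1, 0], [0, -2, 1]], D = diag(3, -3, 0), P⁻¹ = [[1, 4, 1], [0, 1, 0], [0, 2, 1]].
T³ = P·diag(27, -27, 0)·P⁻¹ = [[27, 162, 27], [0, -27, 0], [0, 54, 0]].
The requested entry is 54.

54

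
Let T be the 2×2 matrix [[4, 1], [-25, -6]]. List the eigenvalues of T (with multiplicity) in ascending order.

-1, -1

Characteristic polynomial: p(μ) = μ^2 + 2μ + 1 = (μ + 1)^2.
Roots (with multiplicity): -1, -1.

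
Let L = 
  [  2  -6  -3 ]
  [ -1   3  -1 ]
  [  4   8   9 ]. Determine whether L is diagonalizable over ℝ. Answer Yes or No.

Characteristic polynomial: p(r) = r^3 - 14r^2 + 65r - 100 = (r - 5)^2(r - 4).
r = 5 has algebraic multiplicity 2; rank(L − 5I) = 1, so geometric multiplicity = 2.
Every eigenvalue has geometric = algebraic multiplicity, so L is diagonalizable.

Yes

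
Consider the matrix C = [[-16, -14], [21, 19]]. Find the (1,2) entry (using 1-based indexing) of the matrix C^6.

-31122

Characteristic polynomial: μ^2 - 3μ - 10 = (μ - 5)(μ + 2), so the eigenvalues are -2, 5.
μ=5: eigenvector (-2, 3).
μ=-2: eigenvector (-1, 1).
P = [[-2, -1], [3, 1]], D = diag(5, -2), P⁻¹ = [[1, 1], [-3, -2]].
C⁶ = P·diag(15625, 64)·P⁻¹ = [[-31058, -31122], [46683, 46747]].
The requested entry is -31122.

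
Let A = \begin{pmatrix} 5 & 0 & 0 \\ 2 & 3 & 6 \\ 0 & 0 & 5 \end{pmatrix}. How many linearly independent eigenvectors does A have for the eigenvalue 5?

2

A − 5I = [[0, 0, 0], [2, -2, 6], [0, 0, 0]].
This matrix has rank 1, so its null space has dimension 3 − 1 = 2.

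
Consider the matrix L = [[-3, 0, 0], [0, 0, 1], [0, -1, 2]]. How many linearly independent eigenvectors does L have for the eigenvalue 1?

L − 1I = [[-4, 0, 0], [0, -1, 1], [0, -1, 1]].
This matrix has rank 2, so its null space has dimension 3 − 2 = 1.

1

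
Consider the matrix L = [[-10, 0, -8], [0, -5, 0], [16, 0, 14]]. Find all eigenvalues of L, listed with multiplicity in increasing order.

-5, -2, 6

Characteristic polynomial: p(λ) = λ^3 + λ^2 - 32λ - 60 = (λ - 6)(λ + 2)(λ + 5).
Roots (with multiplicity): -5, -2, 6.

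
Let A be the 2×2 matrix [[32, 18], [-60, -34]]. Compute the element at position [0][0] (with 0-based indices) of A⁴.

-1184

Characteristic polynomial: r^2 + 2r - 8 = (r - 2)(r + 4), so the eigenvalues are -4, 2.
r=2: eigenvector (3, -5).
r=-4: eigenvector (1, -2).
P = [[3, 1], [-5, -2]], D = diag(2, -4), P⁻¹ = [[2, 1], [-5, -3]].
A⁴ = P·diag(16, 256)·P⁻¹ = [[-1184, -720], [2400, 1456]].
The requested entry is -1184.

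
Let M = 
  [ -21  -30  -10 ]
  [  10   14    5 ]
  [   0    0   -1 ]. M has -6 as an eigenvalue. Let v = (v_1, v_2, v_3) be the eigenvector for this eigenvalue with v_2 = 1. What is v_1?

M + 6I = [[-15, -30, -10], [10, 20, 5], [0, 0, 5]].
Solving (M + 6I)v = 0 gives the eigenspace spanned by (-2, 1, 0).
With v_2 = 1, v = (-2, 1, 0), so v_1 = -2.

-2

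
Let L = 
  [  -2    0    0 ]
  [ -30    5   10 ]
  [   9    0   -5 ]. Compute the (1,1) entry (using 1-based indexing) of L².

Characteristic polynomial: s^3 + 2s^2 - 25s - 50 = (s - 5)(s + 2)(s + 5), so the eigenvalues are -5, -2, 5.
s=-2: eigenvector (1, 0, 3).
s=5: eigenvector (0, 1, 0).
s=-5: eigenvector (0, -1, 1).
P = [[1, 0, 0], [0, 1, -1], [3, 0, 1]], D = diag(-2, 5, -5), P⁻¹ = [[1, 0, 0], [-3, 1, 1], [-3, 0, 1]].
L² = P·diag(4, 25, 25)·P⁻¹ = [[4, 0, 0], [0, 25, 0], [-63, 0, 25]].
The requested entry is 4.

4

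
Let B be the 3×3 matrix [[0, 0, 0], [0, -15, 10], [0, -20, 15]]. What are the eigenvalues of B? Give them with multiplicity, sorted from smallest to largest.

-5, 0, 5

Characteristic polynomial: p(s) = s^3 - 25s = s(s - 5)(s + 5).
Roots (with multiplicity): -5, 0, 5.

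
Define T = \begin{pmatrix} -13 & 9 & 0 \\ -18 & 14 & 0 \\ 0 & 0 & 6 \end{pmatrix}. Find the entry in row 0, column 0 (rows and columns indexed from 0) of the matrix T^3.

-253

Characteristic polynomial: μ^3 - 7μ^2 - 14μ + 120 = (μ - 6)(μ - 5)(μ + 4), so the eigenvalues are -4, 5, 6.
μ=-4: eigenvector (1, 1, 0).
μ=6: eigenvector (0, 0, 1).
μ=5: eigenvector (1, 2, 0).
P = [[1, 0, 1], [1, 0, 2], [0, 1, 0]], D = diag(-4, 6, 5), P⁻¹ = [[2, -1, 0], [0, 0, 1], [-1, 1, 0]].
T³ = P·diag(-64, 216, 125)·P⁻¹ = [[-253, 189, 0], [-378, 314, 0], [0, 0, 216]].
The requested entry is -253.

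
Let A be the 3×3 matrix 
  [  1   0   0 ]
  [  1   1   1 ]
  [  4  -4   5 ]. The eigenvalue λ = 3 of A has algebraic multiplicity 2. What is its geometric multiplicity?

A − 3I = [[-2, 0, 0], [1, -2, 1], [4, -4, 2]].
This matrix has rank 2, so its null space has dimension 3 − 2 = 1.

1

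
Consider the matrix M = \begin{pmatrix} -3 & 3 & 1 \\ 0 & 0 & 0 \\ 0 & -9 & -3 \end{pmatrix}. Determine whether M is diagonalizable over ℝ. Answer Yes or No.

No

Characteristic polynomial: p(μ) = μ^3 + 6μ^2 + 9μ = μ(μ + 3)^2.
μ = -3 has algebraic multiplicity 2; rank(M + 3I) = 2, so geometric multiplicity = 1.
Geometric multiplicity < algebraic multiplicity, so M is not diagonalizable.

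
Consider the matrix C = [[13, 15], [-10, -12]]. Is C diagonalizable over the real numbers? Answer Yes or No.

Yes

Characteristic polynomial: p(r) = r^2 - r - 6 = (r - 3)(r + 2).
All 2 eigenvalues are distinct, so C is diagonalizable.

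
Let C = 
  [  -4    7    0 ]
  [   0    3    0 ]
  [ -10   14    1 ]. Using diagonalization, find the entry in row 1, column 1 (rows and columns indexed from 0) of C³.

27

Characteristic polynomial: μ^3 - 13μ + 12 = (μ - 3)(μ - 1)(μ + 4), so the eigenvalues are -4, 1, 3.
μ=-4: eigenvector (1, 0, 2).
μ=3: eigenvector (1, 1, 2).
μ=1: eigenvector (0, 0, 1).
P = [[1, 1, 0], [0, 1, 0], [2, 2, 1]], D = diag(-4, 3, 1), P⁻¹ = [[1, -1, 0], [0, 1, 0], [-2, 0, 1]].
C³ = P·diag(-64, 27, 1)·P⁻¹ = [[-64, 91, 0], [0, 27, 0], [-130, 182, 1]].
The requested entry is 27.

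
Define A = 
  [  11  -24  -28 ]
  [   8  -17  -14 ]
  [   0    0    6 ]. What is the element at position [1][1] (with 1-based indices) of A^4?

Characteristic polynomial: μ^3 - 31μ - 30 = (μ - 6)(μ + 1)(μ + 5), so the eigenvalues are -5, -1, 6.
μ=-5: eigenvector (-3, -2, 0).
μ=-1: eigenvector (2, 1, 0).
μ=6: eigenvector (-4, -2, 1).
P = [[-3, 2, -4], [-2, 1, -2], [0, 0, 1]], D = diag(-5, -1, 6), P⁻¹ = [[1, -2, 0], [2, -3, 2], [0, 0, 1]].
A⁴ = P·diag(625, 1, 1296)·P⁻¹ = [[-1871, 3744, -5180], [-1248, 2497, -2590], [0, 0, 1296]].
The requested entry is -1871.

-1871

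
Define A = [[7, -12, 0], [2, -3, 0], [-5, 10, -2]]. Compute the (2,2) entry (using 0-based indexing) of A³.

-8

Characteristic polynomial: μ^3 - 2μ^2 - 5μ + 6 = (μ - 3)(μ - 1)(μ + 2), so the eigenvalues are -2, 1, 3.
μ=3: eigenvector (3, 1, -1).
μ=1: eigenvector (2, 1, 0).
μ=-2: eigenvector (0, 0, 1).
P = [[3, 2, 0], [1, 1, 0], [-1, 0, 1]], D = diag(3, 1, -2), P⁻¹ = [[1, -2, 0], [-1, 3, 0], [1, -2, 1]].
A³ = P·diag(27, 1, -8)·P⁻¹ = [[79, -156, 0], [26, -51, 0], [-35, 70, -8]].
The requested entry is -8.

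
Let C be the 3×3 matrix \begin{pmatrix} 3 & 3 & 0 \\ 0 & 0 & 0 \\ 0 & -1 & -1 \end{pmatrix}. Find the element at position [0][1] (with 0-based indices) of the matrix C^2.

Characteristic polynomial: r^3 - 2r^2 - 3r = r(r - 3)(r + 1), so the eigenvalues are -1, 0, 3.
r=-1: eigenvector (0, 0, 1).
r=0: eigenvector (-1, 1, -1).
r=3: eigenvector (1, 0, 0).
P = [[0, -1, 1], [0, 1, 0], [1, -1, 0]], D = diag(-1, 0, 3), P⁻¹ = [[0, 1, 1], [0, 1, 0], [1, 1, 0]].
C² = P·diag(1, 0, 9)·P⁻¹ = [[9, 9, 0], [0, 0, 0], [0, 1, 1]].
The requested entry is 9.

9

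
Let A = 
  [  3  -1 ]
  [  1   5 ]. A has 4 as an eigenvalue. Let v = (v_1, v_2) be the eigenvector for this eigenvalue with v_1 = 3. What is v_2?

A − 4I = [[-1, -1], [1, 1]].
Solving (A − 4I)v = 0 gives the eigenspace spanned by (3, -3).
With v_1 = 3, v = (3, -3), so v_2 = -3.

-3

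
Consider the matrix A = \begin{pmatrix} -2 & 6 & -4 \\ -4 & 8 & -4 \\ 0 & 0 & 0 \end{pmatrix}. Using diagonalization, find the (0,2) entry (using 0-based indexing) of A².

Characteristic polynomial: λ^3 - 6λ^2 + 8λ = λ(λ - 4)(λ - 2), so the eigenvalues are 0, 2, 4.
λ=2: eigenvector (3, 2, 0).
λ=4: eigenvector (1, 1, 0).
λ=0: eigenvector (1, 1, 1).
P = [[3, 1, 1], [2, 1, 1], [0, 0, 1]], D = diag(2, 4, 0), P⁻¹ = [[1, -1, 0], [-2, 3, -1], [0, 0, 1]].
A² = P·diag(4, 16, 0)·P⁻¹ = [[-20, 36, -16], [-24, 40, -16], [0, 0, 0]].
The requested entry is -16.

-16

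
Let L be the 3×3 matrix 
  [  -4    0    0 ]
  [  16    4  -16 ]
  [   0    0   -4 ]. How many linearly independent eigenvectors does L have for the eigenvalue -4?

2

L + 4I = [[0, 0, 0], [16, 8, -16], [0, 0, 0]].
This matrix has rank 1, so its null space has dimension 3 − 1 = 2.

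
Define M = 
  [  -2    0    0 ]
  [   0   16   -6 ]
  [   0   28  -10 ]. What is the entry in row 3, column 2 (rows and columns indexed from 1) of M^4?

Characteristic polynomial: λ^3 - 4λ^2 - 4λ + 16 = (λ - 4)(λ - 2)(λ + 2), so the eigenvalues are -2, 2, 4.
λ=2: eigenvector (0, 3, 7).
λ=4: eigenvector (0, 1, 2).
λ=-2: eigenvector (1, 0, 0).
P = [[0, 0, 1], [3, 1, 0], [7, 2, 0]], D = diag(2, 4, -2), P⁻¹ = [[0, -2, 1], [0, 7, -3], [1, 0, 0]].
M⁴ = P·diag(16, 256, 16)·P⁻¹ = [[16, 0, 0], [0, 1696, -720], [0, 3360, -1424]].
The requested entry is 3360.

3360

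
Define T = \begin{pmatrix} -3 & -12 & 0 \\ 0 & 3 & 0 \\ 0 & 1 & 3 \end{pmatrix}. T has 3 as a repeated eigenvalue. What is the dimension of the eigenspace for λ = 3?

T − 3I = [[-6, -12, 0], [0, 0, 0], [0, 1, 0]].
This matrix has rank 2, so its null space has dimension 3 − 2 = 1.

1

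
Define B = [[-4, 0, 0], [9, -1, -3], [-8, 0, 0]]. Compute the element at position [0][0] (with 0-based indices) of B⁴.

Characteristic polynomial: λ^3 + 5λ^2 + 4λ = λ(λ + 1)(λ + 4), so the eigenvalues are -4, -1, 0.
λ=0: eigenvector (0, -3, 1).
λ=-1: eigenvector (0, 1, 0).
λ=-4: eigenvector (1, -1, 2).
P = [[0, 0, 1], [-3, 1, -1], [1, 0, 2]], D = diag(0, -1, -4), P⁻¹ = [[-2, 0, 1], [-5, 1, 3], [1, 0, 0]].
B⁴ = P·diag(0, 1, 256)·P⁻¹ = [[256, 0, 0], [-261, 1, 3], [512, 0, 0]].
The requested entry is 256.

256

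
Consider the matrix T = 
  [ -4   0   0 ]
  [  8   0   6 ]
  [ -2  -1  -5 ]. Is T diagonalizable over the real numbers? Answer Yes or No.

Characteristic polynomial: p(r) = r^3 + 9r^2 + 26r + 24 = (r + 2)(r + 3)(r + 4).
All 3 eigenvalues are distinct, so T is diagonalizable.

Yes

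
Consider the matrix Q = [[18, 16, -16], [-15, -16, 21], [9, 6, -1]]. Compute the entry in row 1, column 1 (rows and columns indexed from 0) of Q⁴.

5074

Characteristic polynomial: r^3 - r^2 - 32r + 60 = (r - 5)(r - 2)(r + 6), so the eigenvalues are -6, 2, 5.
r=2: eigenvector (1, -2, -1).
r=-6: eigenvector (-2, 3, 0).
r=5: eigenvector (0, 1, 1).
P = [[1, -2, 0], [-2, 3, 1], [-1, 0, 1]], D = diag(2, -6, 5), P⁻¹ = [[3, 2, -2], [1, 1, -1], [3, 2, -1]].
Q⁴ = P·diag(16, 1296, 625)·P⁻¹ = [[-2544, -2560, 2560], [5667, 5074, -4449], [1827, 1218, -593]].
The requested entry is 5074.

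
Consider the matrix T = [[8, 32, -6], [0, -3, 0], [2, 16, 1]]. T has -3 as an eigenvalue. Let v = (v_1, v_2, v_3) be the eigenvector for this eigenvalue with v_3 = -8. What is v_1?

-16

T + 3I = [[11, 32, -6], [0, 0, 0], [2, 16, 4]].
Solving (T + 3I)v = 0 gives the eigenspace spanned by (-16, 4, -8).
With v_3 = -8, v = (-16, 4, -8), so v_1 = -16.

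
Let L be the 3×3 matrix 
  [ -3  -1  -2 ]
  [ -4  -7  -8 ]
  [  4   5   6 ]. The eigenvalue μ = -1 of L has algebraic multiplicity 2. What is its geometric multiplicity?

L + 1I = [[-2, -1, -2], [-4, -6, -8], [4, 5, 7]].
This matrix has rank 2, so its null space has dimension 3 − 2 = 1.

1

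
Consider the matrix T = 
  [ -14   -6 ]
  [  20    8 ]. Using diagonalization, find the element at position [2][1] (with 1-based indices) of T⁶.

-40320

Characteristic polynomial: λ^2 + 6λ + 8 = (λ + 2)(λ + 4), so the eigenvalues are -4, -2.
λ=-2: eigenvector (1, -2).
λ=-4: eigenvector (3, -5).
P = [[1, 3], [-2, -5]], D = diag(-2, -4), P⁻¹ = [[-5, -3], [2, 1]].
T⁶ = P·diag(64, 4096)·P⁻¹ = [[24256, 12096], [-40320, -20096]].
The requested entry is -40320.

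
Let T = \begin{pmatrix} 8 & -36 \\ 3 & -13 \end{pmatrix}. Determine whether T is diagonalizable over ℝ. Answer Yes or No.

Characteristic polynomial: p(s) = s^2 + 5s + 4 = (s + 1)(s + 4).
All 2 eigenvalues are distinct, so T is diagonalizable.

Yes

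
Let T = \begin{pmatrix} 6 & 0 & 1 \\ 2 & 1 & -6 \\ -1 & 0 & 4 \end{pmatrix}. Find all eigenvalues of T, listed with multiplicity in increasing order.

1, 5, 5

Characteristic polynomial: p(r) = r^3 - 11r^2 + 35r - 25 = (r - 5)^2(r - 1).
Roots (with multiplicity): 1, 5, 5.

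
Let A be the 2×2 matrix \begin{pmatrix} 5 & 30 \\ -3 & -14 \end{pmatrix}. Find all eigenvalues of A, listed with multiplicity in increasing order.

-5, -4

Characteristic polynomial: p(s) = s^2 + 9s + 20 = (s + 4)(s + 5).
Roots (with multiplicity): -5, -4.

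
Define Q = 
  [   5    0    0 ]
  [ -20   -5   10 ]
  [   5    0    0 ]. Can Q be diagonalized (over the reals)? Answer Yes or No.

Yes

Characteristic polynomial: p(μ) = μ^3 - 25μ = μ(μ - 5)(μ + 5).
All 3 eigenvalues are distinct, so Q is diagonalizable.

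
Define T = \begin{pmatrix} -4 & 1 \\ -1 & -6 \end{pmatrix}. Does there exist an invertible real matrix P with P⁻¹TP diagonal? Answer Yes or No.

No

Characteristic polynomial: p(s) = s^2 + 10s + 25 = (s + 5)^2.
s = -5 has algebraic multiplicity 2; rank(T + 5I) = 1, so geometric multiplicity = 1.
Geometric multiplicity < algebraic multiplicity, so T is not diagonalizable.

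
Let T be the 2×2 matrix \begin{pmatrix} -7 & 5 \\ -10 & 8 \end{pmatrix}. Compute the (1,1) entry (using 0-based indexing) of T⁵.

Characteristic polynomial: λ^2 - λ - 6 = (λ - 3)(λ + 2), so the eigenvalues are -2, 3.
λ=3: eigenvector (-1, -2).
λ=-2: eigenvector (1, 1).
P = [[-1, 1], [-2, 1]], D = diag(3, -2), P⁻¹ = [[1, -1], [2, -1]].
T⁵ = P·diag(243, -32)·P⁻¹ = [[-307, 275], [-550, 518]].
The requested entry is 518.

518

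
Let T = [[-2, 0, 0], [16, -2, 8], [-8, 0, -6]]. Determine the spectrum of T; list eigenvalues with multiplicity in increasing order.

Characteristic polynomial: p(μ) = μ^3 + 10μ^2 + 28μ + 24 = (μ + 2)^2(μ + 6).
Roots (with multiplicity): -6, -2, -2.

-6, -2, -2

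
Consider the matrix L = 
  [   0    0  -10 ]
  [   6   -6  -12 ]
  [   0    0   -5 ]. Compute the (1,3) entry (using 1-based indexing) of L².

50

Characteristic polynomial: λ^3 + 11λ^2 + 30λ = λ(λ + 5)(λ + 6), so the eigenvalues are -6, -5, 0.
λ=-6: eigenvector (0, 1, 0).
λ=0: eigenvector (1, 1, 0).
λ=-5: eigenvector (2, 0, 1).
P = [[0, 1, 2], [1, 1, 0], [0, 0, 1]], D = diag(-6, 0, -5), P⁻¹ = [[-1, 1, 2], [1, 0, -2], [0, 0, 1]].
L² = P·diag(36, 0, 25)·P⁻¹ = [[0, 0, 50], [-36, 36, 72], [0, 0, 25]].
The requested entry is 50.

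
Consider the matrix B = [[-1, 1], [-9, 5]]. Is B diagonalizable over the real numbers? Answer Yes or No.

Characteristic polynomial: p(λ) = λ^2 - 4λ + 4 = (λ - 2)^2.
λ = 2 has algebraic multiplicity 2; rank(B − 2I) = 1, so geometric multiplicity = 1.
Geometric multiplicity < algebraic multiplicity, so B is not diagonalizable.

No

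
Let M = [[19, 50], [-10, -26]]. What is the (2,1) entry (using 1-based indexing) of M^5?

Characteristic polynomial: s^2 + 7s + 6 = (s + 1)(s + 6), so the eigenvalues are -6, -1.
s=-6: eigenvector (-2, 1).
s=-1: eigenvector (5, -2).
P = [[-2, 5], [1, -2]], D = diag(-6, -1), P⁻¹ = [[2, 5], [1, 2]].
M⁵ = P·diag(-7776, -1)·P⁻¹ = [[31099, 77750], [-15550, -38876]].
The requested entry is -15550.

-15550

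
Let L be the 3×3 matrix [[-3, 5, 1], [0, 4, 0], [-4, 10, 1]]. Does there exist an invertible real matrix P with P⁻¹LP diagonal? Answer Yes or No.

No

Characteristic polynomial: p(r) = r^3 - 2r^2 - 7r - 4 = (r - 4)(r + 1)^2.
r = -1 has algebraic multiplicity 2; rank(L + 1I) = 2, so geometric multiplicity = 1.
Geometric multiplicity < algebraic multiplicity, so L is not diagonalizable.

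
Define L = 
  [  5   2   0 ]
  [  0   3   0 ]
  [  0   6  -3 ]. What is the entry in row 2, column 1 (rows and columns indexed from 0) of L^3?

54

Characteristic polynomial: s^3 - 5s^2 - 9s + 45 = (s - 5)(s - 3)(s + 3), so the eigenvalues are -3, 3, 5.
s=-3: eigenvector (0, 0, 1).
s=3: eigenvector (-1, 1, 1).
s=5: eigenvector (1, 0, 0).
P = [[0, -1, 1], [0, 1, 0], [1, 1, 0]], D = diag(-3, 3, 5), P⁻¹ = [[0, -1, 1], [0, 1, 0], [1, 1, 0]].
L³ = P·diag(-27, 27, 125)·P⁻¹ = [[125, 98, 0], [0, 27, 0], [0, 54, -27]].
The requested entry is 54.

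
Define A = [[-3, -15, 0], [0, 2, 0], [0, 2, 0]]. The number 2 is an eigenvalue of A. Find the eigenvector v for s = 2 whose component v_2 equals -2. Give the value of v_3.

-2

A − 2I = [[-5, -15, 0], [0, 0, 0], [0, 2, -2]].
Solving (A − 2I)v = 0 gives the eigenspace spanned by (6, -2, -2).
With v_2 = -2, v = (6, -2, -2), so v_3 = -2.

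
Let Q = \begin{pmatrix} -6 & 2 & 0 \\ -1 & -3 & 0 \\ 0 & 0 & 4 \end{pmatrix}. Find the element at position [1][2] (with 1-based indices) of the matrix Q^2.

-18

Characteristic polynomial: s^3 + 5s^2 - 16s - 80 = (s - 4)(s + 4)(s + 5), so the eigenvalues are -5, -4, 4.
s=-5: eigenvector (2, 1, 0).
s=4: eigenvector (0, 0, 1).
s=-4: eigenvector (1, 1, 0).
P = [[2, 0, 1], [1, 0, 1], [0, 1, 0]], D = diag(-5, 4, -4), P⁻¹ = [[1, -1, 0], [0, 0, 1], [-1, 2, 0]].
Q² = P·diag(25, 16, 16)·P⁻¹ = [[34, -18, 0], [9, 7, 0], [0, 0, 16]].
The requested entry is -18.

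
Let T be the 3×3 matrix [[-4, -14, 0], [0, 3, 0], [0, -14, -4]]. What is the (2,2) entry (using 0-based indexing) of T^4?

256

Characteristic polynomial: λ^3 + 5λ^2 - 8λ - 48 = (λ - 3)(λ + 4)^2, so the eigenvalues are -4, -4, 3.
λ=-4: eigenvector (0, 0, 1).
λ=3: eigenvector (-2, 1, -2).
λ=-4: eigenvector (1, 0, 1).
P = [[0, -2, 1], [0, 1, 0], [1, -2, 1]], D = diag(-4, 3, -4), P⁻¹ = [[-1, 0, 1], [0, 1, 0], [1, 2, 0]].
T⁴ = P·diag(256, 81, 256)·P⁻¹ = [[256, 350, 0], [0, 81, 0], [0, 350, 256]].
The requested entry is 256.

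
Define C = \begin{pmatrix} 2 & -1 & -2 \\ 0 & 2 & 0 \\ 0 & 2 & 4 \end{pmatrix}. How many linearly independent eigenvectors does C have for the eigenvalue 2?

1

C − 2I = [[0, -1, -2], [0, 0, 0], [0, 2, 2]].
This matrix has rank 2, so its null space has dimension 3 − 2 = 1.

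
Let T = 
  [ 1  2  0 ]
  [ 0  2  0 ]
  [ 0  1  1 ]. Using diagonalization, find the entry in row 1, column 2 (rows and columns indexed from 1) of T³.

14

Characteristic polynomial: λ^3 - 4λ^2 + 5λ - 2 = (λ - 2)(λ - 1)^2, so the eigenvalues are 1, 1, 2.
λ=1: eigenvector (1, 0, 0).
λ=1: eigenvector (0, 0, 1).
λ=2: eigenvector (2, 1, 1).
P = [[1, 0, 2], [0, 0, 1], [0, 1, 1]], D = diag(1, 1, 2), P⁻¹ = [[1, -2, 0], [0, -1, 1], [0, 1, 0]].
T³ = P·diag(1, 1, 8)·P⁻¹ = [[1, 14, 0], [0, 8, 0], [0, 7, 1]].
The requested entry is 14.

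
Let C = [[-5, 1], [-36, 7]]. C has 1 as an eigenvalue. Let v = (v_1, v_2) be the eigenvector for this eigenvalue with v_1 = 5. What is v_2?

C − 1I = [[-6, 1], [-36, 6]].
Solving (C − 1I)v = 0 gives the eigenspace spanned by (5, 30).
With v_1 = 5, v = (5, 30), so v_2 = 30.

30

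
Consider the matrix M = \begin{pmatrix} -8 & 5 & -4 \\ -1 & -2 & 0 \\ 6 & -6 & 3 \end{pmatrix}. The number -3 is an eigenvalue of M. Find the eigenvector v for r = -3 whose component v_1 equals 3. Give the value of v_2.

3

M + 3I = [[-5, 5, -4], [-1, 1, 0], [6, -6, 6]].
Solving (M + 3I)v = 0 gives the eigenspace spanned by (3, 3, 0).
With v_1 = 3, v = (3, 3, 0), so v_2 = 3.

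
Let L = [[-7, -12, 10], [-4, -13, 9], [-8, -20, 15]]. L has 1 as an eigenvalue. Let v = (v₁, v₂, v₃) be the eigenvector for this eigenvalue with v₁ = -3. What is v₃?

L − 1I = [[-8, -12, 10], [-4, -14, 9], [-8, -20, 14]].
Solving (L − 1I)v = 0 gives the eigenspace spanned by (-3, -3, -6).
With v₁ = -3, v = (-3, -3, -6), so v₃ = -6.

-6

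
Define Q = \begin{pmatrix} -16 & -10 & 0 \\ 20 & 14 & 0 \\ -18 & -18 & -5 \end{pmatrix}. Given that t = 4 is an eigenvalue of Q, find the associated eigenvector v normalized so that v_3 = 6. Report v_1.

3

Q − 4I = [[-20, -10, 0], [20, 10, 0], [-18, -18, -9]].
Solving (Q − 4I)v = 0 gives the eigenspace spanned by (3, -6, 6).
With v_3 = 6, v = (3, -6, 6), so v_1 = 3.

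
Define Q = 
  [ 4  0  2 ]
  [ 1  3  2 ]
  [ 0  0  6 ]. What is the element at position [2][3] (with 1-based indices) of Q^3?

Characteristic polynomial: r^3 - 13r^2 + 54r - 72 = (r - 6)(r - 4)(r - 3), so the eigenvalues are 3, 4, 6.
r=4: eigenvector (1, 1, 0).
r=3: eigenvector (0, 1, 0).
r=6: eigenvector (1, 1, 1).
P = [[1, 0, 1], [1, 1, 1], [0, 0, 1]], D = diag(4, 3, 6), P⁻¹ = [[1, 0, -1], [-1, 1, 0], [0, 0, 1]].
Q³ = P·diag(64, 27, 216)·P⁻¹ = [[64, 0, 152], [37, 27, 152], [0, 0, 216]].
The requested entry is 152.

152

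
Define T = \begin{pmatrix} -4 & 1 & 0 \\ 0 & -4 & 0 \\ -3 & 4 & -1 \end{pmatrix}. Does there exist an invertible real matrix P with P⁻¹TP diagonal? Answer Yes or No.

Characteristic polynomial: p(s) = s^3 + 9s^2 + 24s + 16 = (s + 1)(s + 4)^2.
s = -4 has algebraic multiplicity 2; rank(T + 4I) = 2, so geometric multiplicity = 1.
Geometric multiplicity < algebraic multiplicity, so T is not diagonalizable.

No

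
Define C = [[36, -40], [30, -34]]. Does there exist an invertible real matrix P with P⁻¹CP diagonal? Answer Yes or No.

Yes

Characteristic polynomial: p(μ) = μ^2 - 2μ - 24 = (μ - 6)(μ + 4).
All 2 eigenvalues are distinct, so C is diagonalizable.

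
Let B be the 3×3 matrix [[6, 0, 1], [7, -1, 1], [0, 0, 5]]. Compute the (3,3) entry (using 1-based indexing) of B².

25

Characteristic polynomial: λ^3 - 10λ^2 + 19λ + 30 = (λ - 6)(λ - 5)(λ + 1), so the eigenvalues are -1, 5, 6.
λ=5: eigenvector (-1, -1, 1).
λ=-1: eigenvector (0, 1, 0).
λ=6: eigenvector (1, 1, 0).
P = [[-1, 0, 1], [-1, 1, 1], [1, 0, 0]], D = diag(5, -1, 6), P⁻¹ = [[0, 0, 1], [-1, 1, 0], [1, 0, 1]].
B² = P·diag(25, 1, 36)·P⁻¹ = [[36, 0, 11], [35, 1, 11], [0, 0, 25]].
The requested entry is 25.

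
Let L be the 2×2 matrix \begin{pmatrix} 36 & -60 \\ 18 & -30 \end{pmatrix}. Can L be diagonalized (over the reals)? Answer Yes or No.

Yes

Characteristic polynomial: p(t) = t^2 - 6t = t(t - 6).
All 2 eigenvalues are distinct, so L is diagonalizable.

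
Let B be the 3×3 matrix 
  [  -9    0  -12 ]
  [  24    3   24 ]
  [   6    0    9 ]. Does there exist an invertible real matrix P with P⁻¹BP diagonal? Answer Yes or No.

Characteristic polynomial: p(t) = t^3 - 3t^2 - 9t + 27 = (t - 3)^2(t + 3).
t = 3 has algebraic multiplicity 2; rank(B − 3I) = 1, so geometric multiplicity = 2.
Every eigenvalue has geometric = algebraic multiplicity, so B is diagonalizable.

Yes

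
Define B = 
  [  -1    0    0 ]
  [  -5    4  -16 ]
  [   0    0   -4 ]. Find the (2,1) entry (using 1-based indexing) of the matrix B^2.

Characteristic polynomial: μ^3 + μ^2 - 16μ - 16 = (μ - 4)(μ + 1)(μ + 4), so the eigenvalues are -4, -1, 4.
μ=-1: eigenvector (1, 1, 0).
μ=4: eigenvector (0, 1, 0).
μ=-4: eigenvector (0, 2, 1).
P = [[1, 0, 0], [1, 1, 2], [0, 0, 1]], D = diag(-1, 4, -4), P⁻¹ = [[1, 0, 0], [-1, 1, -2], [0, 0, 1]].
B² = P·diag(1, 16, 16)·P⁻¹ = [[1, 0, 0], [-15, 16, 0], [0, 0, 16]].
The requested entry is -15.

-15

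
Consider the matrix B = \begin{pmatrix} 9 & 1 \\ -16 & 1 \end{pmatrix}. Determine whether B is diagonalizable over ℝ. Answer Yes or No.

No

Characteristic polynomial: p(λ) = λ^2 - 10λ + 25 = (λ - 5)^2.
λ = 5 has algebraic multiplicity 2; rank(B − 5I) = 1, so geometric multiplicity = 1.
Geometric multiplicity < algebraic multiplicity, so B is not diagonalizable.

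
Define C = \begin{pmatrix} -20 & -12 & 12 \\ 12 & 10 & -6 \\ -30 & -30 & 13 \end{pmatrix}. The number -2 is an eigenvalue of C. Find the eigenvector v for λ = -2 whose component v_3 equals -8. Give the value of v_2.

C + 2I = [[-18, -12, 12], [12, 12, -6], [-30, -30, 15]].
Solving (C + 2I)v = 0 gives the eigenspace spanned by (-8, 4, -8).
With v_3 = -8, v = (-8, 4, -8), so v_2 = 4.

4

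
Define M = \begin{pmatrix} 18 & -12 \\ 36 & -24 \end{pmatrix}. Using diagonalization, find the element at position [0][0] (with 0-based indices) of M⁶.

Characteristic polynomial: λ^2 + 6λ = λ(λ + 6), so the eigenvalues are -6, 0.
λ=0: eigenvector (-2, -3).
λ=-6: eigenvector (1, 2).
P = [[-2, 1], [-3, 2]], D = diag(0, -6), P⁻¹ = [[-2, 1], [-3, 2]].
M⁶ = P·diag(0, 46656)·P⁻¹ = [[-139968, 93312], [-279936, 186624]].
The requested entry is -139968.

-139968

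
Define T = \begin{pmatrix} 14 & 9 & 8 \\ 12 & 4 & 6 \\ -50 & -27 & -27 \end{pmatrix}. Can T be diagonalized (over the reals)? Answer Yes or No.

Characteristic polynomial: p(s) = s^3 + 9s^2 + 24s + 20 = (s + 2)^2(s + 5).
s = -2 has algebraic multiplicity 2; rank(T + 2I) = 2, so geometric multiplicity = 1.
Geometric multiplicity < algebraic multiplicity, so T is not diagonalizable.

No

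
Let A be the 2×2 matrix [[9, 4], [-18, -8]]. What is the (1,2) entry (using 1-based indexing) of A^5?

Characteristic polynomial: μ^2 - μ = μ(μ - 1), so the eigenvalues are 0, 1.
μ=1: eigenvector (1, -2).
μ=0: eigenvector (4, -9).
P = [[1, 4], [-2, -9]], D = diag(1, 0), P⁻¹ = [[9, 4], [-2, -1]].
A⁵ = P·diag(1, 0)·P⁻¹ = [[9, 4], [-18, -8]].
The requested entry is 4.

4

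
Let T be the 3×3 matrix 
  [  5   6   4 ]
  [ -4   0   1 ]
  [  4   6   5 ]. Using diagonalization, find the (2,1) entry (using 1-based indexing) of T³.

Characteristic polynomial: μ^3 - 10μ^2 + 27μ - 18 = (μ - 6)(μ - 3)(μ - 1), so the eigenvalues are 1, 3, 6.
μ=3: eigenvector (1, -1, 1).
μ=1: eigenvector (1, -2, 2).
μ=6: eigenvector (2, -1, 2).
P = [[1, 1, 2], [-1, -2, -1], [1, 2, 2]], D = diag(3, 1, 6), P⁻¹ = [[2, -2, -3], [-1, 0, 1], [0, 1, 1]].
T³ = P·diag(27, 1, 216)·P⁻¹ = [[53, 378, 352], [-52, -162, -137], [52, 378, 353]].
The requested entry is -52.

-52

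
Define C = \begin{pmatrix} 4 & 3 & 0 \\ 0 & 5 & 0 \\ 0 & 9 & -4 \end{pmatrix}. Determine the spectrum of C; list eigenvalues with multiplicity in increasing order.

-4, 4, 5

Characteristic polynomial: p(λ) = λ^3 - 5λ^2 - 16λ + 80 = (λ - 5)(λ - 4)(λ + 4).
Roots (with multiplicity): -4, 4, 5.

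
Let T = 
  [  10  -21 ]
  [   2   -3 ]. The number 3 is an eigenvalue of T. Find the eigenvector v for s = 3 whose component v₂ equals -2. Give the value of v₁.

T − 3I = [[7, -21], [2, -6]].
Solving (T − 3I)v = 0 gives the eigenspace spanned by (-6, -2).
With v₂ = -2, v = (-6, -2), so v₁ = -6.

-6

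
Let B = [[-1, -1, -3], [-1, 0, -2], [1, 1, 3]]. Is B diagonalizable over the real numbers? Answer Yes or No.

No

Characteristic polynomial: p(λ) = λ^3 - 2λ^2 + λ = λ(λ - 1)^2.
λ = 1 has algebraic multiplicity 2; rank(B − 1I) = 2, so geometric multiplicity = 1.
Geometric multiplicity < algebraic multiplicity, so B is not diagonalizable.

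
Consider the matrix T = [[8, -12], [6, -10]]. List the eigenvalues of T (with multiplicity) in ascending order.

Characteristic polynomial: p(λ) = λ^2 + 2λ - 8 = (λ - 2)(λ + 4).
Roots (with multiplicity): -4, 2.

-4, 2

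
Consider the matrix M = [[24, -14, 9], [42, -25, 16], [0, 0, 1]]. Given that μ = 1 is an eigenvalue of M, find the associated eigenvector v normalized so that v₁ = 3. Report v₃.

M − 1I = [[23, -14, 9], [42, -26, 16], [0, 0, 0]].
Solving (M − 1I)v = 0 gives the eigenspace spanned by (3, 3, -3).
With v₁ = 3, v = (3, 3, -3), so v₃ = -3.

-3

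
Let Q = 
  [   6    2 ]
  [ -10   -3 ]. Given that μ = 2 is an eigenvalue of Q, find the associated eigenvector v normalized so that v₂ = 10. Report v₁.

-5

Q − 2I = [[4, 2], [-10, -5]].
Solving (Q − 2I)v = 0 gives the eigenspace spanned by (-5, 10).
With v₂ = 10, v = (-5, 10), so v₁ = -5.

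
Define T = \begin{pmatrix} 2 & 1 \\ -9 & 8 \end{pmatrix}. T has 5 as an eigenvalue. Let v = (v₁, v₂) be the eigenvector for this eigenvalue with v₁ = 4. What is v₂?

12

T − 5I = [[-3, 1], [-9, 3]].
Solving (T − 5I)v = 0 gives the eigenspace spanned by (4, 12).
With v₁ = 4, v = (4, 12), so v₂ = 12.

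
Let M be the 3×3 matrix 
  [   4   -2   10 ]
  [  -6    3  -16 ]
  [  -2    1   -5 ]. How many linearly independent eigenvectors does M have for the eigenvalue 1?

1

M − 1I = [[3, -2, 10], [-6, 2, -16], [-2, 1, -6]].
This matrix has rank 2, so its null space has dimension 3 − 2 = 1.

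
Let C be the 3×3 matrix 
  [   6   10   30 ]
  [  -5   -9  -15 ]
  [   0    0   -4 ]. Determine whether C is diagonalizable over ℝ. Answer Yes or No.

Characteristic polynomial: p(s) = s^3 + 7s^2 + 8s - 16 = (s - 1)(s + 4)^2.
s = -4 has algebraic multiplicity 2; rank(C + 4I) = 1, so geometric multiplicity = 2.
Every eigenvalue has geometric = algebraic multiplicity, so C is diagonalizable.

Yes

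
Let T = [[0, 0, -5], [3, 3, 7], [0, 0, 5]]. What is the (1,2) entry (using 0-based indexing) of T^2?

41

Characteristic polynomial: s^3 - 8s^2 + 15s = s(s - 5)(s - 3), so the eigenvalues are 0, 3, 5.
s=3: eigenvector (0, 1, 0).
s=0: eigenvector (1, -1, 0).
s=5: eigenvector (-1, 2, 1).
P = [[0, 1, -1], [1, -1, 2], [0, 0, 1]], D = diag(3, 0, 5), P⁻¹ = [[1, 1, -1], [1, 0, 1], [0, 0, 1]].
T² = P·diag(9, 0, 25)·P⁻¹ = [[0, 0, -25], [9, 9, 41], [0, 0, 25]].
The requested entry is 41.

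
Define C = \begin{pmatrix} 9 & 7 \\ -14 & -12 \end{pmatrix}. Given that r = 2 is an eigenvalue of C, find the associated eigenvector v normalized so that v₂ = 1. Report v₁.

C − 2I = [[7, 7], [-14, -14]].
Solving (C − 2I)v = 0 gives the eigenspace spanned by (-1, 1).
With v₂ = 1, v = (-1, 1), so v₁ = -1.

-1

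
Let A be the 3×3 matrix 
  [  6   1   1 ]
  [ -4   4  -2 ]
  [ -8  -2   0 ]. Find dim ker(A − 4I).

1

A − 4I = [[2, 1, 1], [-4, 0, -2], [-8, -2, -4]].
This matrix has rank 2, so its null space has dimension 3 − 2 = 1.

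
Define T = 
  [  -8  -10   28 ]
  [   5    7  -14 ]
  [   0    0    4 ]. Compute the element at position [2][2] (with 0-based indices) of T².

Characteristic polynomial: s^3 - 3s^2 - 10s + 24 = (s - 4)(s - 2)(s + 3), so the eigenvalues are -3, 2, 4.
s=-3: eigenvector (2, -1, 0).
s=4: eigenvector (4, -2, 1).
s=2: eigenvector (-1, 1, 0).
P = [[2, 4, -1], [-1, -2, 1], [0, 1, 0]], D = diag(-3, 4, 2), P⁻¹ = [[1, 1, -2], [0, 0, 1], [1, 2, 0]].
T² = P·diag(9, 16, 4)·P⁻¹ = [[14, 10, 28], [-5, -1, -14], [0, 0, 16]].
The requested entry is 16.

16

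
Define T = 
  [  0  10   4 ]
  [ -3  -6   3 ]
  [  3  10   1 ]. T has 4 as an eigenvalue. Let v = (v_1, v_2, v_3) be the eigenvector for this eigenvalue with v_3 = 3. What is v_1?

T − 4I = [[-4, 10, 4], [-3, -10, 3], [3, 10, -3]].
Solving (T − 4I)v = 0 gives the eigenspace spanned by (3, 0, 3).
With v_3 = 3, v = (3, 0, 3), so v_1 = 3.

3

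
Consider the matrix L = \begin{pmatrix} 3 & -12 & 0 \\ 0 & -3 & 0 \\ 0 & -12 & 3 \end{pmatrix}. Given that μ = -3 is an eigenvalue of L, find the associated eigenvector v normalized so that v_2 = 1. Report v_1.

2

L + 3I = [[6, -12, 0], [0, 0, 0], [0, -12, 6]].
Solving (L + 3I)v = 0 gives the eigenspace spanned by (2, 1, 2).
With v_2 = 1, v = (2, 1, 2), so v_1 = 2.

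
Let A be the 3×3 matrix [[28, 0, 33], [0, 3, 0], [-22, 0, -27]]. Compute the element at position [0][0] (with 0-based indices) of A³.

Characteristic polynomial: r^3 - 4r^2 - 27r + 90 = (r - 6)(r - 3)(r + 5), so the eigenvalues are -5, 3, 6.
r=6: eigenvector (3, 0, -2).
r=3: eigenvector (0, 1, 0).
r=-5: eigenvector (-1, 0, 1).
P = [[3, 0, -1], [0, 1, 0], [-2, 0, 1]], D = diag(6, 3, -5), P⁻¹ = [[1, 0, 1], [0, 1, 0], [2, 0, 3]].
A³ = P·diag(216, 27, -125)·P⁻¹ = [[898, 0, 1023], [0, 27, 0], [-682, 0, -807]].
The requested entry is 898.

898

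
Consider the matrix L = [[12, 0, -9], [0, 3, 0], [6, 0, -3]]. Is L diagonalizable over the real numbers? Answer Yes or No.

Yes

Characteristic polynomial: p(s) = s^3 - 12s^2 + 45s - 54 = (s - 6)(s - 3)^2.
s = 3 has algebraic multiplicity 2; rank(L − 3I) = 1, so geometric multiplicity = 2.
Every eigenvalue has geometric = algebraic multiplicity, so L is diagonalizable.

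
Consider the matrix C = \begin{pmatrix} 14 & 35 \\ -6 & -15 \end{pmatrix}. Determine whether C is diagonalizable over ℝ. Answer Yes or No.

Characteristic polynomial: p(s) = s^2 + s = s(s + 1).
All 2 eigenvalues are distinct, so C is diagonalizable.

Yes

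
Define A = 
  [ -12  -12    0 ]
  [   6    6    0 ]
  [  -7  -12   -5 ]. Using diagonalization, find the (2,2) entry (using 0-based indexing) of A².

Characteristic polynomial: r^3 + 11r^2 + 30r = r(r + 5)(r + 6), so the eigenvalues are -6, -5, 0.
r=0: eigenvector (1, -1, 1).
r=-6: eigenvector (2, -1, 2).
r=-5: eigenvector (0, 0, 1).
P = [[1, 2, 0], [-1, -1, 0], [1, 2, 1]], D = diag(0, -6, -5), P⁻¹ = [[-1, -2, 0], [1, 1, 0], [-1, 0, 1]].
A² = P·diag(0, 36, 25)·P⁻¹ = [[72, 72, 0], [-36, -36, 0], [47, 72, 25]].
The requested entry is 25.

25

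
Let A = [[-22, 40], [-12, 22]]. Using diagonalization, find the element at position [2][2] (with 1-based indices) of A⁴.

16

Characteristic polynomial: t^2 - 4 = (t - 2)(t + 2), so the eigenvalues are -2, 2.
t=2: eigenvector (-5, -3).
t=-2: eigenvector (2, 1).
P = [[-5, 2], [-3, 1]], D = diag(2, -2), P⁻¹ = [[1, -2], [3, -5]].
A⁴ = P·diag(16, 16)·P⁻¹ = [[16, 0], [0, 16]].
The requested entry is 16.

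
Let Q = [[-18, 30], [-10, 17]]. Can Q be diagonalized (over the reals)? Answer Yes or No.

Yes

Characteristic polynomial: p(t) = t^2 + t - 6 = (t - 2)(t + 3).
All 2 eigenvalues are distinct, so Q is diagonalizable.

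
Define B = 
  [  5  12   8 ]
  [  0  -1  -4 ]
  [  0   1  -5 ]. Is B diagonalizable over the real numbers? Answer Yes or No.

No

Characteristic polynomial: p(λ) = λ^3 + λ^2 - 21λ - 45 = (λ - 5)(λ + 3)^2.
λ = -3 has algebraic multiplicity 2; rank(B + 3I) = 2, so geometric multiplicity = 1.
Geometric multiplicity < algebraic multiplicity, so B is not diagonalizable.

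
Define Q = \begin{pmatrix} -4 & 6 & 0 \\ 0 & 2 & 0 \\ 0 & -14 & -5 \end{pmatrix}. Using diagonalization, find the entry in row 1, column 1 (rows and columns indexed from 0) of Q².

Characteristic polynomial: μ^3 + 7μ^2 + 2μ - 40 = (μ - 2)(μ + 4)(μ + 5), so the eigenvalues are -5, -4, 2.
μ=2: eigenvector (1, 1, -2).
μ=-4: eigenvector (1, 0, 0).
μ=-5: eigenvector (0, 0, 1).
P = [[1, 1, 0], [1, 0, 0], [-2, 0, 1]], D = diag(2, -4, -5), P⁻¹ = [[0, 1, 0], [1, -1, 0], [0, 2, 1]].
Q² = P·diag(4, 16, 25)·P⁻¹ = [[16, -12, 0], [0, 4, 0], [0, 42, 25]].
The requested entry is 4.

4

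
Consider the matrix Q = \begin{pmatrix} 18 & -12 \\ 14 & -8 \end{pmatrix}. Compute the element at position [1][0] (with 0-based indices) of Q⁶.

Characteristic polynomial: s^2 - 10s + 24 = (s - 6)(s - 4), so the eigenvalues are 4, 6.
s=4: eigenvector (6, 7).
s=6: eigenvector (1, 1).
P = [[6, 1], [7, 1]], D = diag(4, 6), P⁻¹ = [[-1, 1], [7, -6]].
Q⁶ = P·diag(4096, 46656)·P⁻¹ = [[302016, -255360], [297920, -251264]].
The requested entry is 297920.

297920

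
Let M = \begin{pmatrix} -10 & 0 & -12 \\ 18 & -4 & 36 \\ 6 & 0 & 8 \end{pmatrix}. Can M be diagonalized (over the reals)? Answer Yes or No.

Yes

Characteristic polynomial: p(r) = r^3 + 6r^2 - 32 = (r - 2)(r + 4)^2.
r = -4 has algebraic multiplicity 2; rank(M + 4I) = 1, so geometric multiplicity = 2.
Every eigenvalue has geometric = algebraic multiplicity, so M is diagonalizable.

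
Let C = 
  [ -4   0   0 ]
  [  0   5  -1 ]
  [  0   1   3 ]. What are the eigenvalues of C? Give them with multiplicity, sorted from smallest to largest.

-4, 4, 4

Characteristic polynomial: p(λ) = λ^3 - 4λ^2 - 16λ + 64 = (λ - 4)^2(λ + 4).
Roots (with multiplicity): -4, 4, 4.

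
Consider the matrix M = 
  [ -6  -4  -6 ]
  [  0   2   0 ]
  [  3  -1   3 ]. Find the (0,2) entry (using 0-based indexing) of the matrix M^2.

18

Characteristic polynomial: r^3 + r^2 - 6r = r(r - 2)(r + 3), so the eigenvalues are -3, 0, 2.
r=-3: eigenvector (2, 0, -1).
r=2: eigenvector (1, 1, -2).
r=0: eigenvector (-1, 0, 1).
P = [[2, 1, -1], [0, 1, 0], [-1, -2, 1]], D = diag(-3, 2, 0), P⁻¹ = [[1, 1, 1], [0, 1, 0], [1, 3, 2]].
M² = P·diag(9, 4, 0)·P⁻¹ = [[18, 22, 18], [0, 4, 0], [-9, -17, -9]].
The requested entry is 18.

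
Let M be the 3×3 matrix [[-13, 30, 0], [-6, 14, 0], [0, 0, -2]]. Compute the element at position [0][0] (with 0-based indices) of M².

-11

Characteristic polynomial: t^3 + t^2 - 4t - 4 = (t - 2)(t + 1)(t + 2), so the eigenvalues are -2, -1, 2.
t=-1: eigenvector (5, 2, 0).
t=2: eigenvector (2, 1, 0).
t=-2: eigenvector (0, 0, 1).
P = [[5, 2, 0], [2, 1, 0], [0, 0, 1]], D = diag(-1, 2, -2), P⁻¹ = [[1, -2, 0], [-2, 5, 0], [0, 0, 1]].
M² = P·diag(1, 4, 4)·P⁻¹ = [[-11, 30, 0], [-6, 16, 0], [0, 0, 4]].
The requested entry is -11.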